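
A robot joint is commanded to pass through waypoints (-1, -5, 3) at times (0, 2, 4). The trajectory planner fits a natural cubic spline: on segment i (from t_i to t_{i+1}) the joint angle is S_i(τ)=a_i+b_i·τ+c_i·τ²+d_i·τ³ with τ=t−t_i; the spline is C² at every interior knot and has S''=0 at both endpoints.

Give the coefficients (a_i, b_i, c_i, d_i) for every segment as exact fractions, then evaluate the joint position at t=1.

  seg 0: a=-1 b=-7/2 c=0 d=3/8
  seg 1: a=-5 b=1 c=9/4 d=-3/8
S(1) = -33/8

Δ: Δ0=-2, Δ1=4
row 1: diag=8, rhs=36; c'=1/4, d'=9/2
back: M1=9/2
M: M0=0, M1=9/2, M2=0
seg 0: a=-1, c=M0/2=0, d=(M1−M0)/(6·2)=3/8, b=Δ0−h0·(2M0+M1)/6=-7/2
seg 1: a=-5, c=M1/2=9/4, d=(M2−M1)/(6·2)=-3/8, b=Δ1−h1·(2M1+M2)/6=1
t_q=1 → seg 0, τ=1; S=-1+-7/2·τ+0·τ²+3/8·τ³=-33/8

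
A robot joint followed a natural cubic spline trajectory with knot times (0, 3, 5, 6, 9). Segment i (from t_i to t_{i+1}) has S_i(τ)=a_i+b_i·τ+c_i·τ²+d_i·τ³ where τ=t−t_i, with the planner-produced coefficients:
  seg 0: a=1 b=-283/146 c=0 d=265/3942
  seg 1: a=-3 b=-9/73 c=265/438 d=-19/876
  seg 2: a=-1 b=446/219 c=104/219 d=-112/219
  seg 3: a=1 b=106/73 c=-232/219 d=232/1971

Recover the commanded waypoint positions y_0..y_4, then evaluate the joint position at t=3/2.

y_0 = S_0(0) = a_0 = 1
y_1 = S_1(0) = a_1 = -3
y_2 = S_2(0) = a_2 = -1
y_3 = S_3(0) = a_3 = 1
y_4 = S_3(3) = -1
t_q=3/2 is in segment 0 (τ=3/2); S_0(τ)=-1963/1168

y_0=1 y_1=-3 y_2=-1 y_3=1 y_4=-1
S(3/2) = -1963/1168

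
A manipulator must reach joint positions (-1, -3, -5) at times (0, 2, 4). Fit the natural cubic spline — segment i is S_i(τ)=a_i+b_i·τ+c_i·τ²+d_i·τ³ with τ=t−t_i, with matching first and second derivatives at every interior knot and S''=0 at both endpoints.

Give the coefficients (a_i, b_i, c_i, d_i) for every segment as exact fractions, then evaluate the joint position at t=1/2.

  seg 0: a=-1 b=-1 c=0 d=0
  seg 1: a=-3 b=-1 c=0 d=0
S(1/2) = -3/2

Δ: Δ0=-1, Δ1=-1
row 1: diag=8, rhs=0; c'=1/4, d'=0
back: M1=0
M: M0=0, M1=0, M2=0
seg 0: a=-1, c=M0/2=0, d=(M1−M0)/(6·2)=0, b=Δ0−h0·(2M0+M1)/6=-1
seg 1: a=-3, c=M1/2=0, d=(M2−M1)/(6·2)=0, b=Δ1−h1·(2M1+M2)/6=-1
t_q=1/2 → seg 0, τ=1/2; S=-1+-1·τ+0·τ²+0·τ³=-3/2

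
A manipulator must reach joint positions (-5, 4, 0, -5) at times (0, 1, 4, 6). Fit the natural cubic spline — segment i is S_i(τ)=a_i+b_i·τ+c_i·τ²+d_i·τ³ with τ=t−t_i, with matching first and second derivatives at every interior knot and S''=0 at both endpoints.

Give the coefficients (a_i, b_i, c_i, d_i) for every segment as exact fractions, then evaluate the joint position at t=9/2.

  seg 0: a=-5 b=4433/426 c=0 d=-599/426
  seg 1: a=4 b=1318/213 c=-599/142 d=81/142
  seg 2: a=0 b=-1585/426 c=65/71 d=-65/426
S(9/2) = -1875/1136

Δ: Δ0=9, Δ1=-4/3, Δ2=-5/2
row 1: diag=8, rhs=-62; c'=3/8, d'=-31/4
row 2: denom=10−3·3/8=71/8; d'=(-7−3·-31/4)/(71/8)=130/71
back: M2=130/71
back: M1=-31/4−3/8·130/71=-599/71
M: M0=0, M1=-599/71, M2=130/71, M3=0
seg 0: a=-5, c=M0/2=0, d=(M1−M0)/(6·1)=-599/426, b=Δ0−h0·(2M0+M1)/6=4433/426
seg 1: a=4, c=M1/2=-599/142, d=(M2−M1)/(6·3)=81/142, b=Δ1−h1·(2M1+M2)/6=1318/213
seg 2: a=0, c=M2/2=65/71, d=(M3−M2)/(6·2)=-65/426, b=Δ2−h2·(2M2+M3)/6=-1585/426
t_q=9/2 → seg 2, τ=1/2; S=0+-1585/426·τ+65/71·τ²+-65/426·τ³=-1875/1136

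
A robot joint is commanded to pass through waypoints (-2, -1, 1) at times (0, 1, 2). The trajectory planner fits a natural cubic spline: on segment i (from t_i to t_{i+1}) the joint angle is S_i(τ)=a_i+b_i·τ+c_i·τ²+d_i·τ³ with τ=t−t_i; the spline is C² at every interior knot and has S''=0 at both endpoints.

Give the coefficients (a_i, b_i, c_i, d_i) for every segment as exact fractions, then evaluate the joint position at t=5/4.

  seg 0: a=-2 b=3/4 c=0 d=1/4
  seg 1: a=-1 b=3/2 c=3/4 d=-1/4
S(5/4) = -149/256

Δ: Δ0=1, Δ1=2
row 1: diag=4, rhs=6; c'=1/4, d'=3/2
back: M1=3/2
M: M0=0, M1=3/2, M2=0
seg 0: a=-2, c=M0/2=0, d=(M1−M0)/(6·1)=1/4, b=Δ0−h0·(2M0+M1)/6=3/4
seg 1: a=-1, c=M1/2=3/4, d=(M2−M1)/(6·1)=-1/4, b=Δ1−h1·(2M1+M2)/6=3/2
t_q=5/4 → seg 1, τ=1/4; S=-1+3/2·τ+3/4·τ²+-1/4·τ³=-149/256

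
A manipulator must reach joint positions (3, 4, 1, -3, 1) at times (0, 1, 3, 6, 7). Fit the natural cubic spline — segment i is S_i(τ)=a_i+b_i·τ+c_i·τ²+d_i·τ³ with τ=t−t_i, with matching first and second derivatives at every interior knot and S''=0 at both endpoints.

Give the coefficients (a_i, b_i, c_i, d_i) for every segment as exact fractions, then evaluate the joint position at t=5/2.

Δ: Δ0=1, Δ1=-3/2, Δ2=-4/3, Δ3=4
row 1: diag=6, rhs=-15; c'=1/3, d'=-5/2
row 2: denom=10−2·1/3=28/3; d'=(1−2·-5/2)/(28/3)=9/14
row 3: denom=8−3·9/28=197/28; d'=(32−3·9/14)/(197/28)=842/197
back: M3=842/197
back: M2=9/14−9/28·842/197=-144/197
back: M1=-5/2−1/3·-144/197=-889/394
M: M0=0, M1=-889/394, M2=-144/197, M3=842/197, M4=0
seg 0: a=3, c=M0/2=0, d=(M1−M0)/(6·1)=-889/2364, b=Δ0−h0·(2M0+M1)/6=3253/2364
seg 1: a=4, c=M1/2=-889/788, d=(M2−M1)/(6·2)=601/4728, b=Δ1−h1·(2M1+M2)/6=293/1182
seg 2: a=1, c=M2/2=-72/197, d=(M3−M2)/(6·3)=493/1773, b=Δ2−h2·(2M2+M3)/6=-1619/591
seg 3: a=-3, c=M3/2=421/197, d=(M4−M3)/(6·1)=-421/591, b=Δ3−h3·(2M3+M4)/6=1522/591
t_q=5/2 → seg 1, τ=3/2; S=4+293/1182·τ+-889/788·τ²+601/4728·τ³=28525/12608

  seg 0: a=3 b=3253/2364 c=0 d=-889/2364
  seg 1: a=4 b=293/1182 c=-889/788 d=601/4728
  seg 2: a=1 b=-1619/591 c=-72/197 d=493/1773
  seg 3: a=-3 b=1522/591 c=421/197 d=-421/591
S(5/2) = 28525/12608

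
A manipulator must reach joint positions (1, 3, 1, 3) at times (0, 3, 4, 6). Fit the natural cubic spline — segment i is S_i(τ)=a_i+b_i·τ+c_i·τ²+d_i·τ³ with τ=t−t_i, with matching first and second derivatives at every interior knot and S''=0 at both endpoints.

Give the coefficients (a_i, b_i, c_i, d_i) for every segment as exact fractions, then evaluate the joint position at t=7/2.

Δ: Δ0=2/3, Δ1=-2, Δ2=1
row 1: diag=8, rhs=-16; c'=1/8, d'=-2
row 2: denom=6−1·1/8=47/8; d'=(18−1·-2)/(47/8)=160/47
back: M2=160/47
back: M1=-2−1/8·160/47=-114/47
M: M0=0, M1=-114/47, M2=160/47, M3=0
seg 0: a=1, c=M0/2=0, d=(M1−M0)/(6·3)=-19/141, b=Δ0−h0·(2M0+M1)/6=265/141
seg 1: a=3, c=M1/2=-57/47, d=(M2−M1)/(6·1)=137/141, b=Δ1−h1·(2M1+M2)/6=-248/141
seg 2: a=1, c=M2/2=80/47, d=(M3−M2)/(6·2)=-40/141, b=Δ2−h2·(2M2+M3)/6=-179/141
t_q=7/2 → seg 1, τ=1/2; S=3+-248/141·τ+-57/47·τ²+137/141·τ³=729/376

  seg 0: a=1 b=265/141 c=0 d=-19/141
  seg 1: a=3 b=-248/141 c=-57/47 d=137/141
  seg 2: a=1 b=-179/141 c=80/47 d=-40/141
S(7/2) = 729/376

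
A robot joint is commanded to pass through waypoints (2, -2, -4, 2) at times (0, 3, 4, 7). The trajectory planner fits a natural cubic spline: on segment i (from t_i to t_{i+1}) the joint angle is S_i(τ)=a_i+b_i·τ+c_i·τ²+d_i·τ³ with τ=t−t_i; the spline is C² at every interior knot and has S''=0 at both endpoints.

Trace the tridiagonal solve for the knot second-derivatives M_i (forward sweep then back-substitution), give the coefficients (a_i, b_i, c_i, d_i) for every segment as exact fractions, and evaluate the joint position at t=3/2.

  seg 0: a=2 b=-8/9 c=0 d=-4/81
  seg 1: a=-2 b=-20/9 c=-4/9 d=2/3
  seg 2: a=-4 b=-10/9 c=14/9 d=-14/81
S(3/2) = 1/2

Δ: Δ0=-4/3, Δ1=-2, Δ2=2
row 1: diag=8, rhs=-4; c'=1/8, d'=-1/2
row 2: denom=8−1·1/8=63/8; d'=(24−1·-1/2)/(63/8)=28/9
back: M2=28/9
back: M1=-1/2−1/8·28/9=-8/9
M: M0=0, M1=-8/9, M2=28/9, M3=0
seg 0: a=2, c=M0/2=0, d=(M1−M0)/(6·3)=-4/81, b=Δ0−h0·(2M0+M1)/6=-8/9
seg 1: a=-2, c=M1/2=-4/9, d=(M2−M1)/(6·1)=2/3, b=Δ1−h1·(2M1+M2)/6=-20/9
seg 2: a=-4, c=M2/2=14/9, d=(M3−M2)/(6·3)=-14/81, b=Δ2−h2·(2M2+M3)/6=-10/9
t_q=3/2 → seg 0, τ=3/2; S=2+-8/9·τ+0·τ²+-4/81·τ³=1/2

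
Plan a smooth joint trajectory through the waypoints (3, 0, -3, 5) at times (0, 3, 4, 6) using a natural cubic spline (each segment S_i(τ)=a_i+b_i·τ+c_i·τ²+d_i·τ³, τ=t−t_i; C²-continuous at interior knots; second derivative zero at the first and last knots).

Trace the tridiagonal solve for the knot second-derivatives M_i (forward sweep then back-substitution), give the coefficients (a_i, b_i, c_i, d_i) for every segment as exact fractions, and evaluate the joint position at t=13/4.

Δ: Δ0=-1, Δ1=-3, Δ2=4
row 1: diag=8, rhs=-12; c'=1/8, d'=-3/2
row 2: denom=6−1·1/8=47/8; d'=(42−1·-3/2)/(47/8)=348/47
back: M2=348/47
back: M1=-3/2−1/8·348/47=-114/47
M: M0=0, M1=-114/47, M2=348/47, M3=0
seg 0: a=3, c=M0/2=0, d=(M1−M0)/(6·3)=-19/141, b=Δ0−h0·(2M0+M1)/6=10/47
seg 1: a=0, c=M1/2=-57/47, d=(M2−M1)/(6·1)=77/47, b=Δ1−h1·(2M1+M2)/6=-161/47
seg 2: a=-3, c=M2/2=174/47, d=(M3−M2)/(6·2)=-29/47, b=Δ2−h2·(2M2+M3)/6=-44/47
t_q=13/4 → seg 1, τ=1/4; S=0+-161/47·τ+-57/47·τ²+77/47·τ³=-2727/3008

  seg 0: a=3 b=10/47 c=0 d=-19/141
  seg 1: a=0 b=-161/47 c=-57/47 d=77/47
  seg 2: a=-3 b=-44/47 c=174/47 d=-29/47
S(13/4) = -2727/3008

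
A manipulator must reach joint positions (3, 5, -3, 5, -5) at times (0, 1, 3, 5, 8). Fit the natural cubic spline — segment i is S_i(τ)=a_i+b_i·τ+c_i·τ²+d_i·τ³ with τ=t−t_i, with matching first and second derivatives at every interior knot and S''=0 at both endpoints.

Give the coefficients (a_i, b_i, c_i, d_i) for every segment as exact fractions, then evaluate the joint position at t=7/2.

  seg 0: a=3 b=277/78 c=0 d=-121/78
  seg 1: a=5 b=-43/39 c=-121/26 d=125/78
  seg 2: a=-3 b=-19/39 c=129/26 d=-53/39
  seg 3: a=5 b=119/39 c=-83/26 d=83/234
S(7/2) = -113/52

Δ: Δ0=2, Δ1=-4, Δ2=4, Δ3=-10/3
row 1: diag=6, rhs=-36; c'=1/3, d'=-6
row 2: denom=8−2·1/3=22/3; d'=(48−2·-6)/(22/3)=90/11
row 3: denom=10−2·3/11=104/11; d'=(-44−2·90/11)/(104/11)=-83/13
back: M3=-83/13
back: M2=90/11−3/11·-83/13=129/13
back: M1=-6−1/3·129/13=-121/13
M: M0=0, M1=-121/13, M2=129/13, M3=-83/13, M4=0
seg 0: a=3, c=M0/2=0, d=(M1−M0)/(6·1)=-121/78, b=Δ0−h0·(2M0+M1)/6=277/78
seg 1: a=5, c=M1/2=-121/26, d=(M2−M1)/(6·2)=125/78, b=Δ1−h1·(2M1+M2)/6=-43/39
seg 2: a=-3, c=M2/2=129/26, d=(M3−M2)/(6·2)=-53/39, b=Δ2−h2·(2M2+M3)/6=-19/39
seg 3: a=5, c=M3/2=-83/26, d=(M4−M3)/(6·3)=83/234, b=Δ3−h3·(2M3+M4)/6=119/39
t_q=7/2 → seg 2, τ=1/2; S=-3+-19/39·τ+129/26·τ²+-53/39·τ³=-113/52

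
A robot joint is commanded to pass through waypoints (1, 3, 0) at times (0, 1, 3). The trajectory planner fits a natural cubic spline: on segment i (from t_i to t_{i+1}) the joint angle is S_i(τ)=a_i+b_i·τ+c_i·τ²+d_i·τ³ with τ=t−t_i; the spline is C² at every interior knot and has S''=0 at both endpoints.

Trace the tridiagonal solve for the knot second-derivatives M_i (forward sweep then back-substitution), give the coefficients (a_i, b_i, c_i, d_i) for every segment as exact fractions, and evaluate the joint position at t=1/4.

Δ: Δ0=2, Δ1=-3/2
row 1: diag=6, rhs=-21; c'=1/3, d'=-7/2
back: M1=-7/2
M: M0=0, M1=-7/2, M2=0
seg 0: a=1, c=M0/2=0, d=(M1−M0)/(6·1)=-7/12, b=Δ0−h0·(2M0+M1)/6=31/12
seg 1: a=3, c=M1/2=-7/4, d=(M2−M1)/(6·2)=7/24, b=Δ1−h1·(2M1+M2)/6=5/6
t_q=1/4 → seg 0, τ=1/4; S=1+31/12·τ+0·τ²+-7/12·τ³=419/256

  seg 0: a=1 b=31/12 c=0 d=-7/12
  seg 1: a=3 b=5/6 c=-7/4 d=7/24
S(1/4) = 419/256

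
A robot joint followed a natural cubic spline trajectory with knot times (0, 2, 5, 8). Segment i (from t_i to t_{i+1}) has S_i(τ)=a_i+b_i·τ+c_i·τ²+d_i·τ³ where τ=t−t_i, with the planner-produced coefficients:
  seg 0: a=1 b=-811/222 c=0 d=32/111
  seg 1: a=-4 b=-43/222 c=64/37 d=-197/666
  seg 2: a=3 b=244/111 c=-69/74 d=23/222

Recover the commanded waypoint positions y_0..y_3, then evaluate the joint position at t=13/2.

y_0 = S_0(0) = a_0 = 1
y_1 = S_1(0) = a_1 = -4
y_2 = S_2(0) = a_2 = 3
y_3 = S_2(3) = 4
t_q=13/2 is in segment 2 (τ=3/2); S_2(τ)=2693/592

y_0=1 y_1=-4 y_2=3 y_3=4
S(13/2) = 2693/592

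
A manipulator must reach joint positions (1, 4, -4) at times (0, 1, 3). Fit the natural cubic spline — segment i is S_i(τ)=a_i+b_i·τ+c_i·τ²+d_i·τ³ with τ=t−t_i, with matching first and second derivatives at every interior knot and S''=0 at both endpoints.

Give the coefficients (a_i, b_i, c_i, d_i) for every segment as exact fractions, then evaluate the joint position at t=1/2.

  seg 0: a=1 b=25/6 c=0 d=-7/6
  seg 1: a=4 b=2/3 c=-7/2 d=7/12
S(1/2) = 47/16

Δ: Δ0=3, Δ1=-4
row 1: diag=6, rhs=-42; c'=1/3, d'=-7
back: M1=-7
M: M0=0, M1=-7, M2=0
seg 0: a=1, c=M0/2=0, d=(M1−M0)/(6·1)=-7/6, b=Δ0−h0·(2M0+M1)/6=25/6
seg 1: a=4, c=M1/2=-7/2, d=(M2−M1)/(6·2)=7/12, b=Δ1−h1·(2M1+M2)/6=2/3
t_q=1/2 → seg 0, τ=1/2; S=1+25/6·τ+0·τ²+-7/6·τ³=47/16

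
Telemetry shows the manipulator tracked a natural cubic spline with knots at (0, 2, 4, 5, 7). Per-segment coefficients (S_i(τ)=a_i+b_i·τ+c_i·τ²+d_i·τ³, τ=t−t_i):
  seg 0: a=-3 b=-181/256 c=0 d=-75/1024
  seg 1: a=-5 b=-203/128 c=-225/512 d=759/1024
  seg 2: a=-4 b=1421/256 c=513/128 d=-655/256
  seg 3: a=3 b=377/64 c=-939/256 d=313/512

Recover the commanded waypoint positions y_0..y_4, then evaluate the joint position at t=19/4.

y_0 = S_0(0) = a_0 = -3
y_1 = S_1(0) = a_1 = -5
y_2 = S_2(0) = a_2 = -4
y_3 = S_3(0) = a_3 = 3
y_4 = S_3(2) = 5
t_q=19/4 is in segment 2 (τ=3/4); S_2(τ)=21923/16384

y_0=-3 y_1=-5 y_2=-4 y_3=3 y_4=5
S(19/4) = 21923/16384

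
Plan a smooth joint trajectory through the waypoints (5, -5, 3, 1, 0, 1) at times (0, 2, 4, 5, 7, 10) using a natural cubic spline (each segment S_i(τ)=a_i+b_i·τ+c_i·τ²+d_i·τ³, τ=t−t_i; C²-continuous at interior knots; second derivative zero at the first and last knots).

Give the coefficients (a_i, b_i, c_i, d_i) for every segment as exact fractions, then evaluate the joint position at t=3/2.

  seg 0: a=5 b=-14389/1788 c=0 d=5449/7152
  seg 1: a=-5 b=979/894 c=5449/1192 d=-11153/7152
  seg 2: a=3 b=1193/1788 c=-713/149 d=3787/1788
  seg 3: a=1 b=-2279/894 c=935/596 d=-973/3576
  seg 4: a=0 b=206/447 c=-19/298 d=19/2682
S(3/2) = -85823/19072

Δ: Δ0=-5, Δ1=4, Δ2=-2, Δ3=-1/2, Δ4=1/3
row 1: diag=8, rhs=54; c'=1/4, d'=27/4
row 2: denom=6−2·1/4=11/2; d'=(-36−2·27/4)/(11/2)=-9
row 3: denom=6−1·2/11=64/11; d'=(9−1·-9)/(64/11)=99/32
row 4: denom=10−2·11/32=149/16; d'=(5−2·99/32)/(149/16)=-19/149
back: M4=-19/149
back: M3=99/32−11/32·-19/149=935/298
back: M2=-9−2/11·935/298=-1426/149
back: M1=27/4−1/4·-1426/149=5449/596
M: M0=0, M1=5449/596, M2=-1426/149, M3=935/298, M4=-19/149, M5=0
seg 0: a=5, c=M0/2=0, d=(M1−M0)/(6·2)=5449/7152, b=Δ0−h0·(2M0+M1)/6=-14389/1788
seg 1: a=-5, c=M1/2=5449/1192, d=(M2−M1)/(6·2)=-11153/7152, b=Δ1−h1·(2M1+M2)/6=979/894
seg 2: a=3, c=M2/2=-713/149, d=(M3−M2)/(6·1)=3787/1788, b=Δ2−h2·(2M2+M3)/6=1193/1788
seg 3: a=1, c=M3/2=935/596, d=(M4−M3)/(6·2)=-973/3576, b=Δ3−h3·(2M3+M4)/6=-2279/894
seg 4: a=0, c=M4/2=-19/298, d=(M5−M4)/(6·3)=19/2682, b=Δ4−h4·(2M4+M5)/6=206/447
t_q=3/2 → seg 0, τ=3/2; S=5+-14389/1788·τ+0·τ²+5449/7152·τ³=-85823/19072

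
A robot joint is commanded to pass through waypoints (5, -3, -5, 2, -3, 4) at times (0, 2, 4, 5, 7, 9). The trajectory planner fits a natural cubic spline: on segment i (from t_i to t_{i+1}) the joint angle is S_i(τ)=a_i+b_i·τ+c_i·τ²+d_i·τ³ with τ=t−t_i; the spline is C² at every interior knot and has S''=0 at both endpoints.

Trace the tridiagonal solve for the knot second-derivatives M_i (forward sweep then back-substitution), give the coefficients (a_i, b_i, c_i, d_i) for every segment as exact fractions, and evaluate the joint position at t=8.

  seg 0: a=5 b=-454/117 c=0 d=-7/234
  seg 1: a=-3 b=-496/117 c=-7/39 d=421/468
  seg 2: a=-5 b=683/117 c=407/78 d=-73/18
  seg 3: a=2 b=961/234 c=-271/39 d=853/468
  seg 4: a=-3 b=-425/234 c=311/78 d=-311/468
S(8) = -233/156

Δ: Δ0=-4, Δ1=-1, Δ2=7, Δ3=-5/2, Δ4=7/2
row 1: diag=8, rhs=18; c'=1/4, d'=9/4
row 2: denom=6−2·1/4=11/2; d'=(48−2·9/4)/(11/2)=87/11
row 3: denom=6−1·2/11=64/11; d'=(-57−1·87/11)/(64/11)=-357/32
row 4: denom=8−2·11/32=117/16; d'=(36−2·-357/32)/(117/16)=311/39
back: M4=311/39
back: M3=-357/32−11/32·311/39=-542/39
back: M2=87/11−2/11·-542/39=407/39
back: M1=9/4−1/4·407/39=-14/39
M: M0=0, M1=-14/39, M2=407/39, M3=-542/39, M4=311/39, M5=0
seg 0: a=5, c=M0/2=0, d=(M1−M0)/(6·2)=-7/234, b=Δ0−h0·(2M0+M1)/6=-454/117
seg 1: a=-3, c=M1/2=-7/39, d=(M2−M1)/(6·2)=421/468, b=Δ1−h1·(2M1+M2)/6=-496/117
seg 2: a=-5, c=M2/2=407/78, d=(M3−M2)/(6·1)=-73/18, b=Δ2−h2·(2M2+M3)/6=683/117
seg 3: a=2, c=M3/2=-271/39, d=(M4−M3)/(6·2)=853/468, b=Δ3−h3·(2M3+M4)/6=961/234
seg 4: a=-3, c=M4/2=311/78, d=(M5−M4)/(6·2)=-311/468, b=Δ4−h4·(2M4+M5)/6=-425/234
t_q=8 → seg 4, τ=1; S=-3+-425/234·τ+311/78·τ²+-311/468·τ³=-233/156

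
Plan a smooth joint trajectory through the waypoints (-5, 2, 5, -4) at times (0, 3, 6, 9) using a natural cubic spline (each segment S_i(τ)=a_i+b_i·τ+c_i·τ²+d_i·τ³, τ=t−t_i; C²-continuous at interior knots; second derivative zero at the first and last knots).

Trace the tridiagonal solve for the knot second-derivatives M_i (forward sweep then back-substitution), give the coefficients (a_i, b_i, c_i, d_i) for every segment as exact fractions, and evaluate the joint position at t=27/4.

Δ: Δ0=7/3, Δ1=1, Δ2=-3
row 1: diag=12, rhs=-8; c'=1/4, d'=-2/3
row 2: denom=12−3·1/4=45/4; d'=(-24−3·-2/3)/(45/4)=-88/45
back: M2=-88/45
back: M1=-2/3−1/4·-88/45=-8/45
M: M0=0, M1=-8/45, M2=-88/45, M3=0
seg 0: a=-5, c=M0/2=0, d=(M1−M0)/(6·3)=-4/405, b=Δ0−h0·(2M0+M1)/6=109/45
seg 1: a=2, c=M1/2=-4/45, d=(M2−M1)/(6·3)=-8/81, b=Δ1−h1·(2M1+M2)/6=97/45
seg 2: a=5, c=M2/2=-44/45, d=(M3−M2)/(6·3)=44/405, b=Δ2−h2·(2M2+M3)/6=-47/45
t_q=27/4 → seg 2, τ=3/4; S=5+-47/45·τ+-44/45·τ²+44/405·τ³=297/80

  seg 0: a=-5 b=109/45 c=0 d=-4/405
  seg 1: a=2 b=97/45 c=-4/45 d=-8/81
  seg 2: a=5 b=-47/45 c=-44/45 d=44/405
S(27/4) = 297/80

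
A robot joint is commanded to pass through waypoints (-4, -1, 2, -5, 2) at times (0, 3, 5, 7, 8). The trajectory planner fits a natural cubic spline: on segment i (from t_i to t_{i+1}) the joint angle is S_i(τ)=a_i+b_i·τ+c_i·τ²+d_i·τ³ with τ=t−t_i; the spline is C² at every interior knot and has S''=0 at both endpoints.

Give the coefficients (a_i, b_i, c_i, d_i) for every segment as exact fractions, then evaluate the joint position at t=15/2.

Δ: Δ0=1, Δ1=3/2, Δ2=-7/2, Δ3=7
row 1: diag=10, rhs=3; c'=1/5, d'=3/10
row 2: denom=8−2·1/5=38/5; d'=(-30−2·3/10)/(38/5)=-153/38
row 3: denom=6−2·5/19=104/19; d'=(63−2·-153/38)/(104/19)=675/52
back: M3=675/52
back: M2=-153/38−5/19·675/52=-387/52
back: M1=3/10−1/5·-387/52=93/52
M: M0=0, M1=93/52, M2=-387/52, M3=675/52, M4=0
seg 0: a=-4, c=M0/2=0, d=(M1−M0)/(6·3)=31/312, b=Δ0−h0·(2M0+M1)/6=11/104
seg 1: a=-1, c=M1/2=93/104, d=(M2−M1)/(6·2)=-10/13, b=Δ1−h1·(2M1+M2)/6=145/52
seg 2: a=2, c=M2/2=-387/104, d=(M3−M2)/(6·2)=177/104, b=Δ2−h2·(2M2+M3)/6=-149/52
seg 3: a=-5, c=M3/2=675/104, d=(M4−M3)/(6·1)=-225/104, b=Δ3−h3·(2M3+M4)/6=139/52
t_q=15/2 → seg 3, τ=1/2; S=-5+139/52·τ+675/104·τ²+-225/104·τ³=-1923/832

  seg 0: a=-4 b=11/104 c=0 d=31/312
  seg 1: a=-1 b=145/52 c=93/104 d=-10/13
  seg 2: a=2 b=-149/52 c=-387/104 d=177/104
  seg 3: a=-5 b=139/52 c=675/104 d=-225/104
S(15/2) = -1923/832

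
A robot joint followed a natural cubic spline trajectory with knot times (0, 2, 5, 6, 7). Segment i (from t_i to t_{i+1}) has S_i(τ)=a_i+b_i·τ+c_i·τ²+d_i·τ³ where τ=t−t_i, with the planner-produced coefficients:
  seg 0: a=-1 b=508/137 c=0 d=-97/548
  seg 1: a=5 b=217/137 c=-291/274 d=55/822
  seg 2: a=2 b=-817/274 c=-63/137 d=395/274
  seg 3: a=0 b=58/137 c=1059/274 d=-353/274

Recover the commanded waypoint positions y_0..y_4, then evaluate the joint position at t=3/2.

y_0=-1 y_1=5 y_2=2 y_3=0 y_4=3
S(3/2) = 17381/4384

y_0 = S_0(0) = a_0 = -1
y_1 = S_1(0) = a_1 = 5
y_2 = S_2(0) = a_2 = 2
y_3 = S_3(0) = a_3 = 0
y_4 = S_3(1) = 3
t_q=3/2 is in segment 0 (τ=3/2); S_0(τ)=17381/4384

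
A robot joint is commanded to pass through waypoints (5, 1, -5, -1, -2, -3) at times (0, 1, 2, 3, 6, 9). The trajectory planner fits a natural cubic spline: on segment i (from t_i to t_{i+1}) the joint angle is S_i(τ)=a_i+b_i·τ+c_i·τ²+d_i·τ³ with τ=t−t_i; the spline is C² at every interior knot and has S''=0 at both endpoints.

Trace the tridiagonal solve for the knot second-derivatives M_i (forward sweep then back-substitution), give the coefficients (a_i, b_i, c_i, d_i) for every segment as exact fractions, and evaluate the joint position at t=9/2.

Δ: Δ0=-4, Δ1=-6, Δ2=4, Δ3=-1/3, Δ4=-1/3
row 1: diag=4, rhs=-12; c'=1/4, d'=-3
row 2: denom=4−1·1/4=15/4; d'=(60−1·-3)/(15/4)=84/5
row 3: denom=8−1·4/15=116/15; d'=(-26−1·84/5)/(116/15)=-321/58
row 4: denom=12−3·45/116=1257/116; d'=(0−3·-321/58)/(1257/116)=642/419
back: M4=642/419
back: M3=-321/58−45/116·642/419=-2568/419
back: M2=84/5−4/15·-2568/419=7724/419
back: M1=-3−1/4·7724/419=-3188/419
M: M0=0, M1=-3188/419, M2=7724/419, M3=-2568/419, M4=642/419, M5=0
seg 0: a=5, c=M0/2=0, d=(M1−M0)/(6·1)=-1594/1257, b=Δ0−h0·(2M0+M1)/6=-3434/1257
seg 1: a=1, c=M1/2=-1594/419, d=(M2−M1)/(6·1)=5456/1257, b=Δ1−h1·(2M1+M2)/6=-8216/1257
seg 2: a=-5, c=M2/2=3862/419, d=(M3−M2)/(6·1)=-5146/1257, b=Δ2−h2·(2M2+M3)/6=-1412/1257
seg 3: a=-1, c=M3/2=-1284/419, d=(M4−M3)/(6·3)=535/1257, b=Δ3−h3·(2M3+M4)/6=6322/1257
seg 4: a=-2, c=M4/2=321/419, d=(M5−M4)/(6·3)=-107/1257, b=Δ4−h4·(2M4+M5)/6=-2345/1257
t_q=9/2 → seg 3, τ=3/2; S=-1+6322/1257·τ+-1284/419·τ²+535/1257·τ³=3639/3352

  seg 0: a=5 b=-3434/1257 c=0 d=-1594/1257
  seg 1: a=1 b=-8216/1257 c=-1594/419 d=5456/1257
  seg 2: a=-5 b=-1412/1257 c=3862/419 d=-5146/1257
  seg 3: a=-1 b=6322/1257 c=-1284/419 d=535/1257
  seg 4: a=-2 b=-2345/1257 c=321/419 d=-107/1257
S(9/2) = 3639/3352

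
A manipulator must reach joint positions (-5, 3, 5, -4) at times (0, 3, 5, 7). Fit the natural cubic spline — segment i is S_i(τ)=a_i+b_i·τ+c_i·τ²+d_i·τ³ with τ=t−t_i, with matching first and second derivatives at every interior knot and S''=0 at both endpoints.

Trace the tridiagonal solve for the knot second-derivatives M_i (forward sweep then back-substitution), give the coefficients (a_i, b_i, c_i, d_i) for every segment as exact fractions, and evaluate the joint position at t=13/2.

  seg 0: a=-5 b=629/228 c=0 d=-7/684
  seg 1: a=3 b=283/114 c=-7/76 d=-37/114
  seg 2: a=5 b=-203/114 c=-155/76 d=155/456
S(13/2) = -1353/1216

Δ: Δ0=8/3, Δ1=1, Δ2=-9/2
row 1: diag=10, rhs=-10; c'=1/5, d'=-1
row 2: denom=8−2·1/5=38/5; d'=(-33−2·-1)/(38/5)=-155/38
back: M2=-155/38
back: M1=-1−1/5·-155/38=-7/38
M: M0=0, M1=-7/38, M2=-155/38, M3=0
seg 0: a=-5, c=M0/2=0, d=(M1−M0)/(6·3)=-7/684, b=Δ0−h0·(2M0+M1)/6=629/228
seg 1: a=3, c=M1/2=-7/76, d=(M2−M1)/(6·2)=-37/114, b=Δ1−h1·(2M1+M2)/6=283/114
seg 2: a=5, c=M2/2=-155/76, d=(M3−M2)/(6·2)=155/456, b=Δ2−h2·(2M2+M3)/6=-203/114
t_q=13/2 → seg 2, τ=3/2; S=5+-203/114·τ+-155/76·τ²+155/456·τ³=-1353/1216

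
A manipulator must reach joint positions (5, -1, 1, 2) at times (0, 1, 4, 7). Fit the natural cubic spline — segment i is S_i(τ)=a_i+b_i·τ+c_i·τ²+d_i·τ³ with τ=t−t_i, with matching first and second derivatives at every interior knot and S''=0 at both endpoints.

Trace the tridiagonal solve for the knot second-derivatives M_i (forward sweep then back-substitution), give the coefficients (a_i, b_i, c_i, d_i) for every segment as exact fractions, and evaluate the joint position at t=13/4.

Δ: Δ0=-6, Δ1=2/3, Δ2=1/3
row 1: diag=8, rhs=40; c'=3/8, d'=5
row 2: denom=12−3·3/8=87/8; d'=(-2−3·5)/(87/8)=-136/87
back: M2=-136/87
back: M1=5−3/8·-136/87=162/29
M: M0=0, M1=162/29, M2=-136/87, M3=0
seg 0: a=5, c=M0/2=0, d=(M1−M0)/(6·1)=27/29, b=Δ0−h0·(2M0+M1)/6=-201/29
seg 1: a=-1, c=M1/2=81/29, d=(M2−M1)/(6·3)=-311/783, b=Δ1−h1·(2M1+M2)/6=-120/29
seg 2: a=1, c=M2/2=-68/87, d=(M3−M2)/(6·3)=68/783, b=Δ2−h2·(2M2+M3)/6=55/29
t_q=13/4 → seg 1, τ=9/4; S=-1+-120/29·τ+81/29·τ²+-311/783·τ³=-1289/1856

  seg 0: a=5 b=-201/29 c=0 d=27/29
  seg 1: a=-1 b=-120/29 c=81/29 d=-311/783
  seg 2: a=1 b=55/29 c=-68/87 d=68/783
S(13/4) = -1289/1856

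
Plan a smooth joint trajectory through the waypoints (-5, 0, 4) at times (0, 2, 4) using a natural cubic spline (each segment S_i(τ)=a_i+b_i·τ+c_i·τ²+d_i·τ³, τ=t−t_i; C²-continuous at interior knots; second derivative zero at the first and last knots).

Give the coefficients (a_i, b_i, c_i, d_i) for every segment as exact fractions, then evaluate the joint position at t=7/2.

  seg 0: a=-5 b=21/8 c=0 d=-1/32
  seg 1: a=0 b=9/4 c=-3/16 d=1/32
S(7/2) = 783/256

Δ: Δ0=5/2, Δ1=2
row 1: diag=8, rhs=-3; c'=1/4, d'=-3/8
back: M1=-3/8
M: M0=0, M1=-3/8, M2=0
seg 0: a=-5, c=M0/2=0, d=(M1−M0)/(6·2)=-1/32, b=Δ0−h0·(2M0+M1)/6=21/8
seg 1: a=0, c=M1/2=-3/16, d=(M2−M1)/(6·2)=1/32, b=Δ1−h1·(2M1+M2)/6=9/4
t_q=7/2 → seg 1, τ=3/2; S=0+9/4·τ+-3/16·τ²+1/32·τ³=783/256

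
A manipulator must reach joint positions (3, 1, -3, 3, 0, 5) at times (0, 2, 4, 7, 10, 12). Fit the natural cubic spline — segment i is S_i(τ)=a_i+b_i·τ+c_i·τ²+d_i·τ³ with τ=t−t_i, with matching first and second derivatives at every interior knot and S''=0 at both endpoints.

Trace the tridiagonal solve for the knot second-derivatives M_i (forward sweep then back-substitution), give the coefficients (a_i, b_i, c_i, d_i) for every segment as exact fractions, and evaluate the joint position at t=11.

Δ: Δ0=-1, Δ1=-2, Δ2=2, Δ3=-1, Δ4=5/2
row 1: diag=8, rhs=-6; c'=1/4, d'=-3/4
row 2: denom=10−2·1/4=19/2; d'=(24−2·-3/4)/(19/2)=51/19
row 3: denom=12−3·6/19=210/19; d'=(-18−3·51/19)/(210/19)=-33/14
row 4: denom=10−3·19/70=643/70; d'=(21−3·-33/14)/(643/70)=1965/643
back: M4=1965/643
back: M3=-33/14−19/70·1965/643=-2049/643
back: M2=51/19−6/19·-2049/643=2373/643
back: M1=-3/4−1/4·2373/643=-2151/1286
M: M0=0, M1=-2151/1286, M2=2373/643, M3=-2049/643, M4=1965/643, M5=0
seg 0: a=3, c=M0/2=0, d=(M1−M0)/(6·2)=-717/5144, b=Δ0−h0·(2M0+M1)/6=-569/1286
seg 1: a=1, c=M1/2=-2151/2572, d=(M2−M1)/(6·2)=2299/5144, b=Δ1−h1·(2M1+M2)/6=-1360/643
seg 2: a=-3, c=M2/2=2373/1286, d=(M3−M2)/(6·3)=-737/1929, b=Δ2−h2·(2M2+M3)/6=-125/1286
seg 3: a=3, c=M3/2=-2049/1286, d=(M4−M3)/(6·3)=223/643, b=Δ3−h3·(2M3+M4)/6=847/1286
seg 4: a=0, c=M4/2=1965/1286, d=(M5−M4)/(6·2)=-655/2572, b=Δ4−h4·(2M4+M5)/6=595/1286
t_q=11 → seg 4, τ=1; S=0+595/1286·τ+1965/1286·τ²+-655/2572·τ³=4465/2572

  seg 0: a=3 b=-569/1286 c=0 d=-717/5144
  seg 1: a=1 b=-1360/643 c=-2151/2572 d=2299/5144
  seg 2: a=-3 b=-125/1286 c=2373/1286 d=-737/1929
  seg 3: a=3 b=847/1286 c=-2049/1286 d=223/643
  seg 4: a=0 b=595/1286 c=1965/1286 d=-655/2572
S(11) = 4465/2572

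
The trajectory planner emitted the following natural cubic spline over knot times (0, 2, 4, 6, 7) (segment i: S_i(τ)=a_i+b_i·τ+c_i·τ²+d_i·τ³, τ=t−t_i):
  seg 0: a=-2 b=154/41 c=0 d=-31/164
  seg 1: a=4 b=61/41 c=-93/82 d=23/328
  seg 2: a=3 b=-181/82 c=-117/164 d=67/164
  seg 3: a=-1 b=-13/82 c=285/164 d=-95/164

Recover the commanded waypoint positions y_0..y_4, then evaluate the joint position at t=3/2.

y_0=-2 y_1=4 y_2=3 y_3=-1 y_4=0
S(3/2) = 3931/1312

y_0 = S_0(0) = a_0 = -2
y_1 = S_1(0) = a_1 = 4
y_2 = S_2(0) = a_2 = 3
y_3 = S_3(0) = a_3 = -1
y_4 = S_3(1) = 0
t_q=3/2 is in segment 0 (τ=3/2); S_0(τ)=3931/1312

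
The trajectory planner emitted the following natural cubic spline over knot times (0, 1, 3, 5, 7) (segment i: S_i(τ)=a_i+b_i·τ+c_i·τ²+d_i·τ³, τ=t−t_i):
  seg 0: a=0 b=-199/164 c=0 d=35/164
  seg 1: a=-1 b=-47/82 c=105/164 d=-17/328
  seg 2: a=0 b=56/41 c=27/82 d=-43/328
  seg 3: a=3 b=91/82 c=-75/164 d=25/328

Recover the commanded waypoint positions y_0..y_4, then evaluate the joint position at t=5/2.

y_0 = S_0(0) = a_0 = 0
y_1 = S_1(0) = a_1 = -1
y_2 = S_2(0) = a_2 = 0
y_3 = S_3(0) = a_3 = 3
y_4 = S_3(2) = 4
t_q=5/2 is in segment 1 (τ=3/2); S_1(τ)=-1559/2624

y_0=0 y_1=-1 y_2=0 y_3=3 y_4=4
S(5/2) = -1559/2624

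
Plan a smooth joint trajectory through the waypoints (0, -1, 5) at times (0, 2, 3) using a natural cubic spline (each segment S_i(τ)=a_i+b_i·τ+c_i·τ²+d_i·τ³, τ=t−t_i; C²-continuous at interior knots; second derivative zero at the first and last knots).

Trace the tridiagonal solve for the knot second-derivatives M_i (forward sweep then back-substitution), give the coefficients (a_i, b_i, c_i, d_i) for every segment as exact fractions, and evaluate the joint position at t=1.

Δ: Δ0=-1/2, Δ1=6
row 1: diag=6, rhs=39; c'=1/6, d'=13/2
back: M1=13/2
M: M0=0, M1=13/2, M2=0
seg 0: a=0, c=M0/2=0, d=(M1−M0)/(6·2)=13/24, b=Δ0−h0·(2M0+M1)/6=-8/3
seg 1: a=-1, c=M1/2=13/4, d=(M2−M1)/(6·1)=-13/12, b=Δ1−h1·(2M1+M2)/6=23/6
t_q=1 → seg 0, τ=1; S=0+-8/3·τ+0·τ²+13/24·τ³=-17/8

  seg 0: a=0 b=-8/3 c=0 d=13/24
  seg 1: a=-1 b=23/6 c=13/4 d=-13/12
S(1) = -17/8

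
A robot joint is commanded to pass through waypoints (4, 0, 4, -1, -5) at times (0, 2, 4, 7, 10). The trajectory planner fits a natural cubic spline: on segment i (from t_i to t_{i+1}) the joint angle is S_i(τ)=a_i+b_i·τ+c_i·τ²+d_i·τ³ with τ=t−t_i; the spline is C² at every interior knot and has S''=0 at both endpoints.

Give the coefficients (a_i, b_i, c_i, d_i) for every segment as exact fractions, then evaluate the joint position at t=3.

  seg 0: a=4 b=-229/70 c=0 d=89/280
  seg 1: a=0 b=19/35 c=267/140 d=-33/56
  seg 2: a=4 b=11/10 c=-57/35 d=89/378
  seg 3: a=-1 b=-81/35 c=103/210 d=-103/1890
S(3) = 521/280

Δ: Δ0=-2, Δ1=2, Δ2=-5/3, Δ3=-4/3
row 1: diag=8, rhs=24; c'=1/4, d'=3
row 2: denom=10−2·1/4=19/2; d'=(-22−2·3)/(19/2)=-56/19
row 3: denom=12−3·6/19=210/19; d'=(2−3·-56/19)/(210/19)=103/105
back: M3=103/105
back: M2=-56/19−6/19·103/105=-114/35
back: M1=3−1/4·-114/35=267/70
M: M0=0, M1=267/70, M2=-114/35, M3=103/105, M4=0
seg 0: a=4, c=M0/2=0, d=(M1−M0)/(6·2)=89/280, b=Δ0−h0·(2M0+M1)/6=-229/70
seg 1: a=0, c=M1/2=267/140, d=(M2−M1)/(6·2)=-33/56, b=Δ1−h1·(2M1+M2)/6=19/35
seg 2: a=4, c=M2/2=-57/35, d=(M3−M2)/(6·3)=89/378, b=Δ2−h2·(2M2+M3)/6=11/10
seg 3: a=-1, c=M3/2=103/210, d=(M4−M3)/(6·3)=-103/1890, b=Δ3−h3·(2M3+M4)/6=-81/35
t_q=3 → seg 1, τ=1; S=0+19/35·τ+267/140·τ²+-33/56·τ³=521/280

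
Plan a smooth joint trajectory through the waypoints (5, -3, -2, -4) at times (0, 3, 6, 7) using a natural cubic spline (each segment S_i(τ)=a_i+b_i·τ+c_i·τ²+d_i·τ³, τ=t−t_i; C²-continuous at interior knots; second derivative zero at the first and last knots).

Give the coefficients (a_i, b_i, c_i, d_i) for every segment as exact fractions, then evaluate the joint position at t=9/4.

Δ: Δ0=-8/3, Δ1=1/3, Δ2=-2
row 1: diag=12, rhs=18; c'=1/4, d'=3/2
row 2: denom=8−3·1/4=29/4; d'=(-14−3·3/2)/(29/4)=-74/29
back: M2=-74/29
back: M1=3/2−1/4·-74/29=62/29
M: M0=0, M1=62/29, M2=-74/29, M3=0
seg 0: a=5, c=M0/2=0, d=(M1−M0)/(6·3)=31/261, b=Δ0−h0·(2M0+M1)/6=-325/87
seg 1: a=-3, c=M1/2=31/29, d=(M2−M1)/(6·3)=-68/261, b=Δ1−h1·(2M1+M2)/6=-46/87
seg 2: a=-2, c=M2/2=-37/29, d=(M3−M2)/(6·1)=37/87, b=Δ2−h2·(2M2+M3)/6=-100/87
t_q=9/4 → seg 0, τ=9/4; S=5+-325/87·τ+0·τ²+31/261·τ³=-3809/1856

  seg 0: a=5 b=-325/87 c=0 d=31/261
  seg 1: a=-3 b=-46/87 c=31/29 d=-68/261
  seg 2: a=-2 b=-100/87 c=-37/29 d=37/87
S(9/4) = -3809/1856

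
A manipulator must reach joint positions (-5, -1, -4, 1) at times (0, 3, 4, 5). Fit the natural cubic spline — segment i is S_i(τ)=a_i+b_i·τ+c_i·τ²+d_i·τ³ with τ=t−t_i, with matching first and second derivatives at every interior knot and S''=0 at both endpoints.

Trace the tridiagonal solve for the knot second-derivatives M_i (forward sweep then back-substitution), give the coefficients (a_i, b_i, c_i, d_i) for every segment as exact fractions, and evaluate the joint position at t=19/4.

  seg 0: a=-5 b=352/93 c=0 d=-76/279
  seg 1: a=-1 b=-332/93 c=-76/31 d=281/93
  seg 2: a=-4 b=55/93 c=205/31 d=-205/93
S(19/4) = -1521/1984

Δ: Δ0=4/3, Δ1=-3, Δ2=5
row 1: diag=8, rhs=-26; c'=1/8, d'=-13/4
row 2: denom=4−1·1/8=31/8; d'=(48−1·-13/4)/(31/8)=410/31
back: M2=410/31
back: M1=-13/4−1/8·410/31=-152/31
M: M0=0, M1=-152/31, M2=410/31, M3=0
seg 0: a=-5, c=M0/2=0, d=(M1−M0)/(6·3)=-76/279, b=Δ0−h0·(2M0+M1)/6=352/93
seg 1: a=-1, c=M1/2=-76/31, d=(M2−M1)/(6·1)=281/93, b=Δ1−h1·(2M1+M2)/6=-332/93
seg 2: a=-4, c=M2/2=205/31, d=(M3−M2)/(6·1)=-205/93, b=Δ2−h2·(2M2+M3)/6=55/93
t_q=19/4 → seg 2, τ=3/4; S=-4+55/93·τ+205/31·τ²+-205/93·τ³=-1521/1984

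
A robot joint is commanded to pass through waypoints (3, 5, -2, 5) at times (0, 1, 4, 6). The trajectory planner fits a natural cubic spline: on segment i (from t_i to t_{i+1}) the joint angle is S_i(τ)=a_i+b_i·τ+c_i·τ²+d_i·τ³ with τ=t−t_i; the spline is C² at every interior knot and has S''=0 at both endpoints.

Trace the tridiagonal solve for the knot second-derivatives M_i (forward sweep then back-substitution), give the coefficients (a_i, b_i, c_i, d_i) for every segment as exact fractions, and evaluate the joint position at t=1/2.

  seg 0: a=3 b=1217/426 c=0 d=-365/426
  seg 1: a=5 b=61/213 c=-365/142 d=241/426
  seg 2: a=-2 b=59/426 c=179/71 d=-179/426
S(1/2) = 4909/1136

Δ: Δ0=2, Δ1=-7/3, Δ2=7/2
row 1: diag=8, rhs=-26; c'=3/8, d'=-13/4
row 2: denom=10−3·3/8=71/8; d'=(35−3·-13/4)/(71/8)=358/71
back: M2=358/71
back: M1=-13/4−3/8·358/71=-365/71
M: M0=0, M1=-365/71, M2=358/71, M3=0
seg 0: a=3, c=M0/2=0, d=(M1−M0)/(6·1)=-365/426, b=Δ0−h0·(2M0+M1)/6=1217/426
seg 1: a=5, c=M1/2=-365/142, d=(M2−M1)/(6·3)=241/426, b=Δ1−h1·(2M1+M2)/6=61/213
seg 2: a=-2, c=M2/2=179/71, d=(M3−M2)/(6·2)=-179/426, b=Δ2−h2·(2M2+M3)/6=59/426
t_q=1/2 → seg 0, τ=1/2; S=3+1217/426·τ+0·τ²+-365/426·τ³=4909/1136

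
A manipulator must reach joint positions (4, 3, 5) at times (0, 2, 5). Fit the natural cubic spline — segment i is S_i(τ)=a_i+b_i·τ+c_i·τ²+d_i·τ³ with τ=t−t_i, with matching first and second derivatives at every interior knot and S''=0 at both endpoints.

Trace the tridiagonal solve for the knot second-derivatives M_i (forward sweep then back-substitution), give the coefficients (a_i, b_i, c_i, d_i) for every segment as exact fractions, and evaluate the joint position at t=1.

Δ: Δ0=-1/2, Δ1=2/3
row 1: diag=10, rhs=7; c'=3/10, d'=7/10
back: M1=7/10
M: M0=0, M1=7/10, M2=0
seg 0: a=4, c=M0/2=0, d=(M1−M0)/(6·2)=7/120, b=Δ0−h0·(2M0+M1)/6=-11/15
seg 1: a=3, c=M1/2=7/20, d=(M2−M1)/(6·3)=-7/180, b=Δ1−h1·(2M1+M2)/6=-1/30
t_q=1 → seg 0, τ=1; S=4+-11/15·τ+0·τ²+7/120·τ³=133/40

  seg 0: a=4 b=-11/15 c=0 d=7/120
  seg 1: a=3 b=-1/30 c=7/20 d=-7/180
S(1) = 133/40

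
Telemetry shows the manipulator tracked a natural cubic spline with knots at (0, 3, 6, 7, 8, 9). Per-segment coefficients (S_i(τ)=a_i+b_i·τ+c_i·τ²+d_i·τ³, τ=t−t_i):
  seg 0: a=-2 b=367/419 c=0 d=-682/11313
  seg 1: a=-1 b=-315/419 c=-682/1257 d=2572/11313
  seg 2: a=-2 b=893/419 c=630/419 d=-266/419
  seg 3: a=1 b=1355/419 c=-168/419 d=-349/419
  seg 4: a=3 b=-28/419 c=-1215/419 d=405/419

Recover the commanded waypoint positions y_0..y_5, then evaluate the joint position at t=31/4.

y_0=-2 y_1=-1 y_2=-2 y_3=1 y_4=3 y_5=1
S(31/4) = 76385/26816

y_0 = S_0(0) = a_0 = -2
y_1 = S_1(0) = a_1 = -1
y_2 = S_2(0) = a_2 = -2
y_3 = S_3(0) = a_3 = 1
y_4 = S_4(0) = a_4 = 3
y_5 = S_4(1) = 1
t_q=31/4 is in segment 3 (τ=3/4); S_3(τ)=76385/26816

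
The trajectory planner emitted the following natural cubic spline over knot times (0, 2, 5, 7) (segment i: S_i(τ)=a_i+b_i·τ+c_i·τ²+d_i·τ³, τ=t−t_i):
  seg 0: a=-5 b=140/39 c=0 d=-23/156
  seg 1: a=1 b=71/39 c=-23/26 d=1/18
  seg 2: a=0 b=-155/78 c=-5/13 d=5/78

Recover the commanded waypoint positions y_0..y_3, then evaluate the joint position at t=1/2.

y_0 = S_0(0) = a_0 = -5
y_1 = S_1(0) = a_1 = 1
y_2 = S_2(0) = a_2 = 0
y_3 = S_2(2) = -5
t_q=1/2 is in segment 0 (τ=1/2); S_0(τ)=-1341/416

y_0=-5 y_1=1 y_2=0 y_3=-5
S(1/2) = -1341/416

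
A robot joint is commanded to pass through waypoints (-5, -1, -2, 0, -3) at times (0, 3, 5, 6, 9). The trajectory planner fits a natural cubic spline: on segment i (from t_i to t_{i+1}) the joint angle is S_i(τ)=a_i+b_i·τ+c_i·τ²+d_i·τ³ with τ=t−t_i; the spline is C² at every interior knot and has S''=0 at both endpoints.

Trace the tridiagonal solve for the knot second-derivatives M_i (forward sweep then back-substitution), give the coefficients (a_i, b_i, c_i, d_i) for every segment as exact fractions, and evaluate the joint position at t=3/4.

Δ: Δ0=4/3, Δ1=-1/2, Δ2=2, Δ3=-1
row 1: diag=10, rhs=-11; c'=1/5, d'=-11/10
row 2: denom=6−2·1/5=28/5; d'=(15−2·-11/10)/(28/5)=43/14
row 3: denom=8−1·5/28=219/28; d'=(-18−1·43/14)/(219/28)=-590/219
back: M3=-590/219
back: M2=43/14−5/28·-590/219=778/219
back: M1=-11/10−1/5·778/219=-793/438
M: M0=0, M1=-793/438, M2=778/219, M3=-590/219, M4=0
seg 0: a=-5, c=M0/2=0, d=(M1−M0)/(6·3)=-793/7884, b=Δ0−h0·(2M0+M1)/6=1961/876
seg 1: a=-1, c=M1/2=-793/876, d=(M2−M1)/(6·2)=261/584, b=Δ1−h1·(2M1+M2)/6=-209/438
seg 2: a=-2, c=M2/2=389/219, d=(M3−M2)/(6·1)=-76/73, b=Δ2−h2·(2M2+M3)/6=277/219
seg 3: a=0, c=M3/2=-295/219, d=(M4−M3)/(6·3)=295/1971, b=Δ3−h3·(2M3+M4)/6=371/219
t_q=3/4 → seg 0, τ=3/4; S=-5+1961/876·τ+0·τ²+-793/7884·τ³=-62857/18688

  seg 0: a=-5 b=1961/876 c=0 d=-793/7884
  seg 1: a=-1 b=-209/438 c=-793/876 d=261/584
  seg 2: a=-2 b=277/219 c=389/219 d=-76/73
  seg 3: a=0 b=371/219 c=-295/219 d=295/1971
S(3/4) = -62857/18688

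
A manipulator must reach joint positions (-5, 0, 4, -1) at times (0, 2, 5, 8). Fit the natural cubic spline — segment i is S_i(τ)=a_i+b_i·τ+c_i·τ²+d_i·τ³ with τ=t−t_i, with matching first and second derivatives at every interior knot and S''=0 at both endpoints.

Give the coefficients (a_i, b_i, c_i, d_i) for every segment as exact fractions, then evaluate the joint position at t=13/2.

  seg 0: a=-5 b=575/222 c=0 d=-5/222
  seg 1: a=0 b=515/222 c=-5/37 d=-43/666
  seg 2: a=4 b=-26/111 c=-53/74 d=53/666
S(13/2) = 1365/592

Δ: Δ0=5/2, Δ1=4/3, Δ2=-5/3
row 1: diag=10, rhs=-7; c'=3/10, d'=-7/10
row 2: denom=12−3·3/10=111/10; d'=(-18−3·-7/10)/(111/10)=-53/37
back: M2=-53/37
back: M1=-7/10−3/10·-53/37=-10/37
M: M0=0, M1=-10/37, M2=-53/37, M3=0
seg 0: a=-5, c=M0/2=0, d=(M1−M0)/(6·2)=-5/222, b=Δ0−h0·(2M0+M1)/6=575/222
seg 1: a=0, c=M1/2=-5/37, d=(M2−M1)/(6·3)=-43/666, b=Δ1−h1·(2M1+M2)/6=515/222
seg 2: a=4, c=M2/2=-53/74, d=(M3−M2)/(6·3)=53/666, b=Δ2−h2·(2M2+M3)/6=-26/111
t_q=13/2 → seg 2, τ=3/2; S=4+-26/111·τ+-53/74·τ²+53/666·τ³=1365/592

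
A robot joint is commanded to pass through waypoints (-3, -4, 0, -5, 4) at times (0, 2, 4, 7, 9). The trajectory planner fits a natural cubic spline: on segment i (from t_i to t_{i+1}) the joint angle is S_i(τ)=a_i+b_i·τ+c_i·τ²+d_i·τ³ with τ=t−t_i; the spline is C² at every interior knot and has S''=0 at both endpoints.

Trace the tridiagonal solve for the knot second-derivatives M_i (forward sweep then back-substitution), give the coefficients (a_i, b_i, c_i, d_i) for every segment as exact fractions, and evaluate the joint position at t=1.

Δ: Δ0=-1/2, Δ1=2, Δ2=-5/3, Δ3=9/2
row 1: diag=8, rhs=15; c'=1/4, d'=15/8
row 2: denom=10−2·1/4=19/2; d'=(-22−2·15/8)/(19/2)=-103/38
row 3: denom=10−3·6/19=172/19; d'=(37−3·-103/38)/(172/19)=1715/344
back: M3=1715/344
back: M2=-103/38−6/19·1715/344=-737/172
back: M1=15/8−1/4·-737/172=2027/688
M: M0=0, M1=2027/688, M2=-737/172, M3=1715/344, M4=0
seg 0: a=-3, c=M0/2=0, d=(M1−M0)/(6·2)=2027/8256, b=Δ0−h0·(2M0+M1)/6=-3059/2064
seg 1: a=-4, c=M1/2=2027/1376, d=(M2−M1)/(6·2)=-4975/8256, b=Δ1−h1·(2M1+M2)/6=1511/1032
seg 2: a=0, c=M2/2=-737/344, d=(M3−M2)/(6·3)=1063/2064, b=Δ2−h2·(2M2+M3)/6=259/2064
seg 3: a=-5, c=M3/2=1715/688, d=(M4−M3)/(6·2)=-1715/4128, b=Δ3−h3·(2M3+M4)/6=607/516
t_q=1 → seg 0, τ=1; S=-3+-3059/2064·τ+0·τ²+2027/8256·τ³=-11659/2752

  seg 0: a=-3 b=-3059/2064 c=0 d=2027/8256
  seg 1: a=-4 b=1511/1032 c=2027/1376 d=-4975/8256
  seg 2: a=0 b=259/2064 c=-737/344 d=1063/2064
  seg 3: a=-5 b=607/516 c=1715/688 d=-1715/4128
S(1) = -11659/2752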